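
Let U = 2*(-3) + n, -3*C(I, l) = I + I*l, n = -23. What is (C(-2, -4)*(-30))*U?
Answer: -1740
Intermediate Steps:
C(I, l) = -I/3 - I*l/3 (C(I, l) = -(I + I*l)/3 = -I/3 - I*l/3)
U = -29 (U = 2*(-3) - 23 = -6 - 23 = -29)
(C(-2, -4)*(-30))*U = (-1/3*(-2)*(1 - 4)*(-30))*(-29) = (-1/3*(-2)*(-3)*(-30))*(-29) = -2*(-30)*(-29) = 60*(-29) = -1740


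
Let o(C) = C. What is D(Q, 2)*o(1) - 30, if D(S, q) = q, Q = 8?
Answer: -28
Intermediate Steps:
D(Q, 2)*o(1) - 30 = 2*1 - 30 = 2 - 30 = -28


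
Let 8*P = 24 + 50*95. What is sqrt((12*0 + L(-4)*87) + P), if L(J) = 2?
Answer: sqrt(3083)/2 ≈ 27.762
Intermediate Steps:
P = 2387/4 (P = (24 + 50*95)/8 = (24 + 4750)/8 = (1/8)*4774 = 2387/4 ≈ 596.75)
sqrt((12*0 + L(-4)*87) + P) = sqrt((12*0 + 2*87) + 2387/4) = sqrt((0 + 174) + 2387/4) = sqrt(174 + 2387/4) = sqrt(3083/4) = sqrt(3083)/2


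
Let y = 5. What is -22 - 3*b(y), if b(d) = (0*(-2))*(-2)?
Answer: -22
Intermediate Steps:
b(d) = 0 (b(d) = 0*(-2) = 0)
-22 - 3*b(y) = -22 - 3*0 = -22 + 0 = -22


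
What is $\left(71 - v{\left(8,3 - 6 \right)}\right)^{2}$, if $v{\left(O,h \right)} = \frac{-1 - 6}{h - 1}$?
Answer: $\frac{76729}{16} \approx 4795.6$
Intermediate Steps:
$v{\left(O,h \right)} = - \frac{7}{-1 + h}$
$\left(71 - v{\left(8,3 - 6 \right)}\right)^{2} = \left(71 - - \frac{7}{-1 + \left(3 - 6\right)}\right)^{2} = \left(71 - - \frac{7}{-1 - 3}\right)^{2} = \left(71 - - \frac{7}{-4}\right)^{2} = \left(71 - \left(-7\right) \left(- \frac{1}{4}\right)\right)^{2} = \left(71 - \frac{7}{4}\right)^{2} = \left(\frac{277}{4}\right)^{2} = \frac{76729}{16}$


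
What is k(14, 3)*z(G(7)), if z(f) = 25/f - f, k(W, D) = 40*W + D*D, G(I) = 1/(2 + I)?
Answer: 1151656/9 ≈ 1.2796e+5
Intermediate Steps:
k(W, D) = D² + 40*W (k(W, D) = 40*W + D² = D² + 40*W)
z(f) = -f + 25/f
k(14, 3)*z(G(7)) = (3² + 40*14)*(-1/(2 + 7) + 25/(1/(2 + 7))) = (9 + 560)*(-1/9 + 25/(1/9)) = 569*(-1*⅑ + 25/(⅑)) = 569*(-⅑ + 25*9) = 569*(-⅑ + 225) = 569*(2024/9) = 1151656/9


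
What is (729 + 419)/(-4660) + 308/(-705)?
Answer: -112231/164265 ≈ -0.68323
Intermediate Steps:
(729 + 419)/(-4660) + 308/(-705) = 1148*(-1/4660) + 308*(-1/705) = -287/1165 - 308/705 = -112231/164265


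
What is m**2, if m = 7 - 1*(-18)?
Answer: 625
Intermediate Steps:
m = 25 (m = 7 + 18 = 25)
m**2 = 25**2 = 625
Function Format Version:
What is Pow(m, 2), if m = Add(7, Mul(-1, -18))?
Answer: 625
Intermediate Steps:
m = 25 (m = Add(7, 18) = 25)
Pow(m, 2) = Pow(25, 2) = 625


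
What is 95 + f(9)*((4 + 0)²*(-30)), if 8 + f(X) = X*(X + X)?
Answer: -73825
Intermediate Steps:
f(X) = -8 + 2*X² (f(X) = -8 + X*(X + X) = -8 + X*(2*X) = -8 + 2*X²)
95 + f(9)*((4 + 0)²*(-30)) = 95 + (-8 + 2*9²)*((4 + 0)²*(-30)) = 95 + (-8 + 2*81)*(4²*(-30)) = 95 + (-8 + 162)*(16*(-30)) = 95 + 154*(-480) = 95 - 73920 = -73825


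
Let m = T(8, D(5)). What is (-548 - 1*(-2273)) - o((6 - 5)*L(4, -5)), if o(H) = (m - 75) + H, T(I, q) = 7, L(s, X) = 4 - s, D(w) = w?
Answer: 1793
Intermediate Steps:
m = 7
o(H) = -68 + H (o(H) = (7 - 75) + H = -68 + H)
(-548 - 1*(-2273)) - o((6 - 5)*L(4, -5)) = (-548 - 1*(-2273)) - (-68 + (6 - 5)*(4 - 1*4)) = (-548 + 2273) - (-68 + 1*(4 - 4)) = 1725 - (-68 + 1*0) = 1725 - (-68 + 0) = 1725 - 1*(-68) = 1725 + 68 = 1793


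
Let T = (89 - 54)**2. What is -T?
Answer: -1225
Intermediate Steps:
T = 1225 (T = 35**2 = 1225)
-T = -1*1225 = -1225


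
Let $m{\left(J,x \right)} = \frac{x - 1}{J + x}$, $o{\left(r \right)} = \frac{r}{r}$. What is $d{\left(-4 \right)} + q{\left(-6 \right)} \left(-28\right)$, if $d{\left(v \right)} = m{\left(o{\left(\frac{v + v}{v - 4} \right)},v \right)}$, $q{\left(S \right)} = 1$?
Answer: $- \frac{79}{3} \approx -26.333$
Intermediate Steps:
$o{\left(r \right)} = 1$
$m{\left(J,x \right)} = \frac{-1 + x}{J + x}$
$d{\left(v \right)} = \frac{-1 + v}{1 + v}$
$d{\left(-4 \right)} + q{\left(-6 \right)} \left(-28\right) = \frac{-1 - 4}{1 - 4} + 1 \left(-28\right) = \frac{1}{-3} \left(-5\right) - 28 = \left(- \frac{1}{3}\right) \left(-5\right) - 28 = \frac{5}{3} - 28 = - \frac{79}{3}$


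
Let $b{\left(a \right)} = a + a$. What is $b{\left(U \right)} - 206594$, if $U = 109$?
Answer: $-206376$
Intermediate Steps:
$b{\left(a \right)} = 2 a$
$b{\left(U \right)} - 206594 = 2 \cdot 109 - 206594 = 218 - 206594 = -206376$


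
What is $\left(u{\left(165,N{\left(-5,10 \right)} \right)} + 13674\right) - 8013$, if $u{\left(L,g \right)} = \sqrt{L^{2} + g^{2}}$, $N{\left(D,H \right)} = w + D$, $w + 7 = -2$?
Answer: $5661 + \sqrt{27421} \approx 5826.6$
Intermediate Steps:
$w = -9$ ($w = -7 - 2 = -9$)
$N{\left(D,H \right)} = -9 + D$
$\left(u{\left(165,N{\left(-5,10 \right)} \right)} + 13674\right) - 8013 = \left(\sqrt{165^{2} + \left(-9 - 5\right)^{2}} + 13674\right) - 8013 = \left(\sqrt{27225 + \left(-14\right)^{2}} + 13674\right) - 8013 = \left(\sqrt{27225 + 196} + 13674\right) - 8013 = \left(\sqrt{27421} + 13674\right) - 8013 = \left(13674 + \sqrt{27421}\right) - 8013 = 5661 + \sqrt{27421}$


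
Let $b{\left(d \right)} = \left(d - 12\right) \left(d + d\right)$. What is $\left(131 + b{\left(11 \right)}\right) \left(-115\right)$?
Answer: $-12535$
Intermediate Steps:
$b{\left(d \right)} = 2 d \left(-12 + d\right)$ ($b{\left(d \right)} = \left(-12 + d\right) 2 d = 2 d \left(-12 + d\right)$)
$\left(131 + b{\left(11 \right)}\right) \left(-115\right) = \left(131 + 2 \cdot 11 \left(-12 + 11\right)\right) \left(-115\right) = \left(131 + 2 \cdot 11 \left(-1\right)\right) \left(-115\right) = \left(131 - 22\right) \left(-115\right) = 109 \left(-115\right) = -12535$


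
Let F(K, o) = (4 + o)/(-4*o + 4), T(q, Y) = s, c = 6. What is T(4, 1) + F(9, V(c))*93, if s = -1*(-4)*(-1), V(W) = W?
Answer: -101/2 ≈ -50.500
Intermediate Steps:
s = -4 (s = 4*(-1) = -4)
T(q, Y) = -4
F(K, o) = (4 + o)/(4 - 4*o)
T(4, 1) + F(9, V(c))*93 = -4 + ((-4 - 1*6)/(4*(-1 + 6)))*93 = -4 + ((¼)*(-4 - 6)/5)*93 = -4 + ((¼)*(⅕)*(-10))*93 = -4 - ½*93 = -4 - 93/2 = -101/2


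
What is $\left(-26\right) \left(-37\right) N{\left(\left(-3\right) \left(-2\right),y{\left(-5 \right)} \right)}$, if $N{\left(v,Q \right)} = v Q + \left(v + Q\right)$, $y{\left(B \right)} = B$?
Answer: $-27898$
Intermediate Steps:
$N{\left(v,Q \right)} = Q + v + Q v$ ($N{\left(v,Q \right)} = Q v + \left(Q + v\right) = Q + v + Q v$)
$\left(-26\right) \left(-37\right) N{\left(\left(-3\right) \left(-2\right),y{\left(-5 \right)} \right)} = \left(-26\right) \left(-37\right) \left(-5 - -6 - 5 \left(\left(-3\right) \left(-2\right)\right)\right) = 962 \left(-5 + 6 - 30\right) = 962 \left(-29\right) = -27898$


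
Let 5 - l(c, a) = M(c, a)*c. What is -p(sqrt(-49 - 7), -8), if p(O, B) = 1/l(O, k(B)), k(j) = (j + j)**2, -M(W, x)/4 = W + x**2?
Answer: I/(219*I + 524288*sqrt(14)) ≈ 5.6908e-11 + 5.0976e-7*I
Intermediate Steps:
M(W, x) = -4*W - 4*x**2 (M(W, x) = -4*(W + x**2) = -4*W - 4*x**2)
k(j) = 4*j**2 (k(j) = (2*j)**2 = 4*j**2)
l(c, a) = 5 - c*(-4*c - 4*a**2) (l(c, a) = 5 - (-4*c - 4*a**2)*c = 5 - c*(-4*c - 4*a**2))
p(O, B) = 1/(5 + 4*O*(O + 16*B**4)) (p(O, B) = 1/(5 + 4*O*(O + (4*B**2)**2)) = 1/(5 + 4*O*(O + 16*B**4)))
-p(sqrt(-49 - 7), -8) = -1/(5 + 4*(sqrt(-49 - 7))**2 + 64*sqrt(-49 - 7)*(-8)**4) = -1/(5 + 4*(sqrt(-56))**2 + 64*sqrt(-56)*4096) = -1/(5 + 4*(2*I*sqrt(14))**2 + 64*(2*I*sqrt(14))*4096) = -1/(5 + 4*(-56) + 524288*I*sqrt(14)) = -1/(5 - 224 + 524288*I*sqrt(14)) = -1/(-219 + 524288*I*sqrt(14))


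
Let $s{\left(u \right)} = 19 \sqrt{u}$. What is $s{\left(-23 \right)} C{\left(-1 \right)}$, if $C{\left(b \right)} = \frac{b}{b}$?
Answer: $19 i \sqrt{23} \approx 91.121 i$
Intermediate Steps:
$C{\left(b \right)} = 1$
$s{\left(-23 \right)} C{\left(-1 \right)} = 19 \sqrt{-23} \cdot 1 = 19 i \sqrt{23} \cdot 1 = 19 i \sqrt{23}$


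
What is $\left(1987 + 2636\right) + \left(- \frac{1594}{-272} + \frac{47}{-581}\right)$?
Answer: $\frac{365747633}{79016} \approx 4628.8$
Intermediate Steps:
$\left(1987 + 2636\right) + \left(- \frac{1594}{-272} + \frac{47}{-581}\right) = 4623 + \left(\left(-1594\right) \left(- \frac{1}{272}\right) + 47 \left(- \frac{1}{581}\right)\right) = 4623 + \left(\frac{797}{136} - \frac{47}{581}\right) = 4623 + \frac{456665}{79016} = \frac{365747633}{79016}$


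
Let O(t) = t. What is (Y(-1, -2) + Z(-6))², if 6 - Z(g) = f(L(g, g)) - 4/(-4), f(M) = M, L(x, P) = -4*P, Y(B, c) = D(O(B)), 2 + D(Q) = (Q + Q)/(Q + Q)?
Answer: 400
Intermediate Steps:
D(Q) = -1 (D(Q) = -2 + (Q + Q)/(Q + Q) = -2 + (2*Q)/((2*Q)) = -2 + (2*Q)*(1/(2*Q)) = -2 + 1 = -1)
Y(B, c) = -1
Z(g) = 5 + 4*g (Z(g) = 6 - (-4*g - 4/(-4)) = 6 - (-4*g - 4*(-1)/4) = 6 - (-4*g - 1*(-1)) = 6 - (-4*g + 1) = 6 - (1 - 4*g) = 6 + (-1 + 4*g) = 5 + 4*g)
(Y(-1, -2) + Z(-6))² = (-1 + (5 + 4*(-6)))² = (-1 + (5 - 24))² = (-1 - 19)² = (-20)² = 400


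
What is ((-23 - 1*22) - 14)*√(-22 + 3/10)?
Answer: -59*I*√2170/10 ≈ -274.84*I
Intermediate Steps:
((-23 - 1*22) - 14)*√(-22 + 3/10) = ((-23 - 22) - 14)*√(-22 + 3*(⅒)) = (-45 - 14)*√(-22 + 3/10) = -59*I*√2170/10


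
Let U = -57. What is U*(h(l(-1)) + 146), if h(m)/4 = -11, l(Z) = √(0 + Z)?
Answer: -5814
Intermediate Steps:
l(Z) = √Z
h(m) = -44 (h(m) = 4*(-11) = -44)
U*(h(l(-1)) + 146) = -57*(-44 + 146) = -57*102 = -5814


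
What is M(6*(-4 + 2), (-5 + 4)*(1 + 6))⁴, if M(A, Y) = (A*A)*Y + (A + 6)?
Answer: 1057187014416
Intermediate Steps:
M(A, Y) = 6 + A + Y*A² (M(A, Y) = A²*Y + (6 + A) = Y*A² + (6 + A) = 6 + A + Y*A²)
M(6*(-4 + 2), (-5 + 4)*(1 + 6))⁴ = (6 + 6*(-4 + 2) + ((-5 + 4)*(1 + 6))*(6*(-4 + 2))²)⁴ = (6 + 6*(-2) + (-1*7)*(6*(-2))²)⁴ = (6 - 12 - 7*(-12)²)⁴ = (6 - 12 - 7*144)⁴ = (6 - 12 - 1008)⁴ = (-1014)⁴ = 1057187014416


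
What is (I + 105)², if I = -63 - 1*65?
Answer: 529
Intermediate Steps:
I = -128 (I = -63 - 65 = -128)
(I + 105)² = (-128 + 105)² = (-23)² = 529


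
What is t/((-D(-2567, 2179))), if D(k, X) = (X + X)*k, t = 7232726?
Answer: 3616363/5593493 ≈ 0.64653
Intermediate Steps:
D(k, X) = 2*X*k (D(k, X) = (2*X)*k = 2*X*k)
t/((-D(-2567, 2179))) = 7232726/((-2*2179*(-2567))) = 7232726/((-1*(-11186986))) = 7232726/11186986 = 7232726*(1/11186986) = 3616363/5593493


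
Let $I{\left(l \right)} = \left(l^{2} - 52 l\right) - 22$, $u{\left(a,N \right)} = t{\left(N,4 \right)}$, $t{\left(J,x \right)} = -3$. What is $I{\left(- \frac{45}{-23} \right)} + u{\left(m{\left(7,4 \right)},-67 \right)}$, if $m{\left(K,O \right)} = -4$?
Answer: $- \frac{65020}{529} \approx -122.91$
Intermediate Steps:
$u{\left(a,N \right)} = -3$
$I{\left(l \right)} = -22 + l^{2} - 52 l$
$I{\left(- \frac{45}{-23} \right)} + u{\left(m{\left(7,4 \right)},-67 \right)} = \left(-22 + \left(- \frac{45}{-23}\right)^{2} - 52 \left(- \frac{45}{-23}\right)\right) - 3 = \left(-22 + \left(\left(-45\right) \left(- \frac{1}{23}\right)\right)^{2} - 52 \left(\left(-45\right) \left(- \frac{1}{23}\right)\right)\right) - 3 = \left(-22 + \left(\frac{45}{23}\right)^{2} - \frac{2340}{23}\right) - 3 = \left(-22 + \frac{2025}{529} - \frac{2340}{23}\right) - 3 = - \frac{63433}{529} - 3 = - \frac{65020}{529}$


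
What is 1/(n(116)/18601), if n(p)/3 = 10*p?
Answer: 18601/3480 ≈ 5.3451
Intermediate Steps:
n(p) = 30*p (n(p) = 3*(10*p) = 30*p)
1/(n(116)/18601) = 1/((30*116)/18601) = 1/(3480*(1/18601)) = 1/(3480/18601) = 18601/3480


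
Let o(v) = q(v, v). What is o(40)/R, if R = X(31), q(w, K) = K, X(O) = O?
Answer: 40/31 ≈ 1.2903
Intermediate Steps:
o(v) = v
R = 31
o(40)/R = 40/31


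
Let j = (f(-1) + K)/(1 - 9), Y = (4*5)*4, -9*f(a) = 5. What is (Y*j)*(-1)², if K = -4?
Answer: 410/9 ≈ 45.556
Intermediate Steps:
f(a) = -5/9 (f(a) = -⅑*5 = -5/9)
Y = 80 (Y = 20*4 = 80)
j = 41/72 (j = (-5/9 - 4)/(1 - 9) = -41/9/(-8) = -41/9*(-⅛) = 41/72 ≈ 0.56944)
(Y*j)*(-1)² = (80*(41/72))*(-1)² = (410/9)*1 = 410/9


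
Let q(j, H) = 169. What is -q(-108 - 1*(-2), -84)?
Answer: -169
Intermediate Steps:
-q(-108 - 1*(-2), -84) = -1*169 = -169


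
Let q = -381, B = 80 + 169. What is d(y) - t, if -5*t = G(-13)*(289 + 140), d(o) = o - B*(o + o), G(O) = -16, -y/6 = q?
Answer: -5687574/5 ≈ -1.1375e+6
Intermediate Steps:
B = 249
y = 2286 (y = -6*(-381) = 2286)
d(o) = -497*o (d(o) = o - 249*(o + o) = o - 249*2*o = o - 498*o = -497*o)
t = 6864/5 (t = -(-16)*(289 + 140)/5 = -(-16)*429/5 = -1/5*(-6864) = 6864/5 ≈ 1372.8)
d(y) - t = -497*2286 - 1*6864/5 = -1136142 - 6864/5 = -5687574/5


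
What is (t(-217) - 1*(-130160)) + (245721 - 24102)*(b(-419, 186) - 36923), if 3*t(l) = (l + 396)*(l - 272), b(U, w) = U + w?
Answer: -8234374581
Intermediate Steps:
t(l) = (-272 + l)*(396 + l)/3 (t(l) = ((l + 396)*(l - 272))/3 = ((396 + l)*(-272 + l))/3 = ((-272 + l)*(396 + l))/3 = (-272 + l)*(396 + l)/3)
(t(-217) - 1*(-130160)) + (245721 - 24102)*(b(-419, 186) - 36923) = ((-35904 + (1/3)*(-217)**2 + (124/3)*(-217)) - 1*(-130160)) + (245721 - 24102)*((-419 + 186) - 36923) = ((-35904 + (1/3)*47089 - 26908/3) + 130160) + 221619*(-233 - 36923) = ((-35904 + 47089/3 - 26908/3) + 130160) + 221619*(-37156) = (-29177 + 130160) - 8234475564 = 100983 - 8234475564 = -8234374581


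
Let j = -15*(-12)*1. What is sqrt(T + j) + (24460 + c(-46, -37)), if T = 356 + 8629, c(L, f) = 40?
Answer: 24500 + sqrt(9165) ≈ 24596.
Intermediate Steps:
j = 180 (j = 180*1 = 180)
T = 8985
sqrt(T + j) + (24460 + c(-46, -37)) = sqrt(8985 + 180) + (24460 + 40) = sqrt(9165) + 24500 = 24500 + sqrt(9165)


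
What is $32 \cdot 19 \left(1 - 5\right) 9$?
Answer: $-21888$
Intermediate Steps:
$32 \cdot 19 \left(1 - 5\right) 9 = 608 \left(\left(-4\right) 9\right) = 608 \left(-36\right) = -21888$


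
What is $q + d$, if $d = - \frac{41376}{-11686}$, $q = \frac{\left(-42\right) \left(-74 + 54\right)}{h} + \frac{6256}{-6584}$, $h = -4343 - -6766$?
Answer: $\frac{34222688914}{11651695747} \approx 2.9371$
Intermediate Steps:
$h = 2423$ ($h = -4343 + 6766 = 2423$)
$q = - \frac{1203466}{1994129}$ ($q = \frac{\left(-42\right) \left(-74 + 54\right)}{2423} + \frac{6256}{-6584} = \left(-42\right) \left(-20\right) \frac{1}{2423} + 6256 \left(- \frac{1}{6584}\right) = 840 \cdot \frac{1}{2423} - \frac{782}{823} = \frac{840}{2423} - \frac{782}{823} = - \frac{1203466}{1994129} \approx -0.6035$)
$d = \frac{20688}{5843}$ ($d = \left(-41376\right) \left(- \frac{1}{11686}\right) = \frac{20688}{5843} \approx 3.5406$)
$q + d = - \frac{1203466}{1994129} + \frac{20688}{5843} = \frac{34222688914}{11651695747}$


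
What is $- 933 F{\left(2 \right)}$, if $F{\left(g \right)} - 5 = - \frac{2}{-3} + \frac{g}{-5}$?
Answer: $- \frac{24569}{5} \approx -4913.8$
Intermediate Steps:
$F{\left(g \right)} = \frac{17}{3} - \frac{g}{5}$ ($F{\left(g \right)} = 5 + \left(- \frac{2}{-3} + \frac{g}{-5}\right) = 5 + \left(\left(-2\right) \left(- \frac{1}{3}\right) + g \left(- \frac{1}{5}\right)\right) = 5 - \left(- \frac{2}{3} + \frac{g}{5}\right) = \frac{17}{3} - \frac{g}{5}$)
$- 933 F{\left(2 \right)} = - 933 \left(\frac{17}{3} - \frac{2}{5}\right) = \left(-933\right) \frac{79}{15} = - \frac{24569}{5}$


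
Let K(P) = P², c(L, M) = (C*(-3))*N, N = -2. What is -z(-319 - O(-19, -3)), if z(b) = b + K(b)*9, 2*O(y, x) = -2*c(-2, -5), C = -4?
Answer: -1058498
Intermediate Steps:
c(L, M) = -24 (c(L, M) = -4*(-3)*(-2) = 12*(-2) = -24)
O(y, x) = 24 (O(y, x) = (-2*(-24))/2 = (½)*48 = 24)
z(b) = b + 9*b² (z(b) = b + b²*9 = b + 9*b²)
-z(-319 - O(-19, -3)) = -(-319 - 1*24)*(1 + 9*(-319 - 1*24)) = -(-319 - 24)*(1 + 9*(-319 - 24)) = -(-343)*(1 + 9*(-343)) = -(-343)*(1 - 3087) = -(-343)*(-3086) = -1*1058498 = -1058498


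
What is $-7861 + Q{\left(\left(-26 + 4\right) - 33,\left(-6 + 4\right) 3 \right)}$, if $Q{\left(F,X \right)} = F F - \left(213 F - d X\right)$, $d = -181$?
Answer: $7965$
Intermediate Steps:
$Q{\left(F,X \right)} = F^{2} - 213 F - 181 X$ ($Q{\left(F,X \right)} = F F - \left(181 X + 213 F\right) = F^{2} - \left(181 X + 213 F\right) = F^{2} - 213 F - 181 X$)
$-7861 + Q{\left(\left(-26 + 4\right) - 33,\left(-6 + 4\right) 3 \right)} = -7861 - \left(- \left(\left(-26 + 4\right) - 33\right)^{2} + 213 \left(\left(-26 + 4\right) - 33\right) + 181 \left(-6 + 4\right) 3\right) = -7861 - \left(- \left(-22 - 33\right)^{2} + 213 \left(-22 - 33\right) + 181 \left(-2\right) 3\right) = -7861 - \left(-12801 - 3025\right) = -7861 + \left(3025 + 11715 + 1086\right) = -7861 + 15826 = 7965$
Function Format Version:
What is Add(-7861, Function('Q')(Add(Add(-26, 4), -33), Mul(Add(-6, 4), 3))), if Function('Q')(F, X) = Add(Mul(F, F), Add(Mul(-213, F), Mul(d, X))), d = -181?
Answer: 7965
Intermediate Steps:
Function('Q')(F, X) = Add(Pow(F, 2), Mul(-213, F), Mul(-181, X)) (Function('Q')(F, X) = Add(Mul(F, F), Add(Mul(-213, F), Mul(-181, X))) = Add(Pow(F, 2), Add(Mul(-213, F), Mul(-181, X))) = Add(Pow(F, 2), Mul(-213, F), Mul(-181, X)))
Add(-7861, Function('Q')(Add(Add(-26, 4), -33), Mul(Add(-6, 4), 3))) = Add(-7861, Add(Pow(Add(Add(-26, 4), -33), 2), Mul(-213, Add(Add(-26, 4), -33)), Mul(-181, Mul(Add(-6, 4), 3)))) = Add(-7861, Add(Pow(Add(-22, -33), 2), Mul(-213, Add(-22, -33)), Mul(-181, Mul(-2, 3)))) = Add(-7861, Add(Pow(-55, 2), Mul(-213, -55), Mul(-181, -6))) = Add(-7861, Add(3025, 11715, 1086)) = Add(-7861, 15826) = 7965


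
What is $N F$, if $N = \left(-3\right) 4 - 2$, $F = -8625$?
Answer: $120750$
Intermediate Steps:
$N = -14$ ($N = -12 - 2 = -14$)
$N F = \left(-14\right) \left(-8625\right) = 120750$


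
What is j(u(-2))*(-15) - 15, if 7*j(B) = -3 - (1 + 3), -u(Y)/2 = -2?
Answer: 0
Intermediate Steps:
u(Y) = 4 (u(Y) = -2*(-2) = 4)
j(B) = -1 (j(B) = (-3 - (1 + 3))/7 = (-3 - 1*4)/7 = (-3 - 4)/7 = (1/7)*(-7) = -1)
j(u(-2))*(-15) - 15 = -1*(-15) - 15 = 15 - 15 = 0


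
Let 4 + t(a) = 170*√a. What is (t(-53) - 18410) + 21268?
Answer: 2854 + 170*I*√53 ≈ 2854.0 + 1237.6*I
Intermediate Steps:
t(a) = -4 + 170*√a
(t(-53) - 18410) + 21268 = ((-4 + 170*√(-53)) - 18410) + 21268 = ((-4 + 170*(I*√53)) - 18410) + 21268 = ((-4 + 170*I*√53) - 18410) + 21268 = (-18414 + 170*I*√53) + 21268 = 2854 + 170*I*√53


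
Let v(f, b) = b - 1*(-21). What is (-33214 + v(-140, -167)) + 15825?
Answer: -17535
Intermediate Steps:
v(f, b) = 21 + b (v(f, b) = b + 21 = 21 + b)
(-33214 + v(-140, -167)) + 15825 = (-33214 + (21 - 167)) + 15825 = (-33214 - 146) + 15825 = -33360 + 15825 = -17535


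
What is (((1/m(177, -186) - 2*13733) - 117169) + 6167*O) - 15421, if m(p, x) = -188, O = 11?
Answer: -17337173/188 ≈ -92219.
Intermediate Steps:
(((1/m(177, -186) - 2*13733) - 117169) + 6167*O) - 15421 = (((1/(-188) - 2*13733) - 117169) + 6167*11) - 15421 = (((-1/188 - 1*27466) - 117169) + 67837) - 15421 = (((-1/188 - 27466) - 117169) + 67837) - 15421 = ((-5163609/188 - 117169) + 67837) - 15421 = (-27191381/188 + 67837) - 15421 = -14438025/188 - 15421 = -17337173/188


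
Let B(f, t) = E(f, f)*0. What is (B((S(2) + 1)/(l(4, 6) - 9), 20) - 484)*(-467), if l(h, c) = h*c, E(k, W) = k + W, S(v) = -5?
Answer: 226028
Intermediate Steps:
E(k, W) = W + k
l(h, c) = c*h
B(f, t) = 0 (B(f, t) = (f + f)*0 = (2*f)*0 = 0)
(B((S(2) + 1)/(l(4, 6) - 9), 20) - 484)*(-467) = (0 - 484)*(-467) = -484*(-467) = 226028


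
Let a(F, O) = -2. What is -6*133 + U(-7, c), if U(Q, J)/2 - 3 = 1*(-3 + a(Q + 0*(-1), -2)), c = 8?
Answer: -802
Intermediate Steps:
U(Q, J) = -4 (U(Q, J) = 6 + 2*(1*(-3 - 2)) = 6 + 2*(1*(-5)) = 6 + 2*(-5) = 6 - 10 = -4)
-6*133 + U(-7, c) = -6*133 - 4 = -798 - 4 = -802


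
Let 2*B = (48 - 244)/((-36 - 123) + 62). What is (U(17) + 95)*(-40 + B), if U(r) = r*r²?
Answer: -18940256/97 ≈ -1.9526e+5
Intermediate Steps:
U(r) = r³
B = 98/97 (B = ((48 - 244)/((-36 - 123) + 62))/2 = (-196/(-159 + 62))/2 = (-196/(-97))/2 = (-196*(-1/97))/2 = (½)*(196/97) = 98/97 ≈ 1.0103)
(U(17) + 95)*(-40 + B) = (17³ + 95)*(-40 + 98/97) = (4913 + 95)*(-3782/97) = 5008*(-3782/97) = -18940256/97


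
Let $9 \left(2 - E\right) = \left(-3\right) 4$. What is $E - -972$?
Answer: $\frac{2926}{3} \approx 975.33$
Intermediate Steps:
$E = \frac{10}{3}$ ($E = 2 - \frac{\left(-3\right) 4}{9} = 2 - - \frac{4}{3} = 2 + \frac{4}{3} = \frac{10}{3} \approx 3.3333$)
$E - -972 = \frac{10}{3} - -972 = \frac{10}{3} + 972 = \frac{2926}{3}$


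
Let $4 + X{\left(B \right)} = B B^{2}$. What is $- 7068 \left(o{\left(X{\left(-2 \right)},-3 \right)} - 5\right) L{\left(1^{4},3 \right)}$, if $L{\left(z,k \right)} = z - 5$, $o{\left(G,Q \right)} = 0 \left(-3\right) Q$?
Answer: $-141360$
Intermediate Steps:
$X{\left(B \right)} = -4 + B^{3}$ ($X{\left(B \right)} = -4 + B B^{2} = -4 + B^{3}$)
$o{\left(G,Q \right)} = 0$ ($o{\left(G,Q \right)} = 0 Q = 0$)
$L{\left(z,k \right)} = -5 + z$
$- 7068 \left(o{\left(X{\left(-2 \right)},-3 \right)} - 5\right) L{\left(1^{4},3 \right)} = - 7068 \left(0 - 5\right) \left(-5 + 1^{4}\right) = - 7068 \left(- 5 \left(-5 + 1\right)\right) = - 7068 \left(\left(-5\right) \left(-4\right)\right) = \left(-7068\right) 20 = -141360$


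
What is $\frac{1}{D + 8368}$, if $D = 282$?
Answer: $\frac{1}{8650} \approx 0.00011561$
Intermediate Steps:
$\frac{1}{D + 8368} = \frac{1}{282 + 8368} = \frac{1}{8650}$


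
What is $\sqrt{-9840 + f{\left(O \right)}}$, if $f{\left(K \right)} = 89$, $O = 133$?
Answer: $7 i \sqrt{199} \approx 98.747 i$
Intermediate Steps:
$\sqrt{-9840 + f{\left(O \right)}} = \sqrt{-9840 + 89} = \sqrt{-9751} = 7 i \sqrt{199}$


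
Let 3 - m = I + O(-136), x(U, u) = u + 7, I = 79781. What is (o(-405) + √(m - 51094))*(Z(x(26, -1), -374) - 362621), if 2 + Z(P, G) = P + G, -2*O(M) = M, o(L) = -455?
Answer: 165160905 - 725982*I*√32735 ≈ 1.6516e+8 - 1.3135e+8*I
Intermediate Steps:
x(U, u) = 7 + u
O(M) = -M/2
m = -79846 (m = 3 - (79781 - ½*(-136)) = 3 - (79781 + 68) = 3 - 1*79849 = 3 - 79849 = -79846)
Z(P, G) = -2 + G + P (Z(P, G) = -2 + (P + G) = -2 + (G + P) = -2 + G + P)
(o(-405) + √(m - 51094))*(Z(x(26, -1), -374) - 362621) = (-455 + √(-79846 - 51094))*((-2 - 374 + (7 - 1)) - 362621) = (-455 + √(-130940))*((-2 - 374 + 6) - 362621) = (-455 + 2*I*√32735)*(-370 - 362621) = (-455 + 2*I*√32735)*(-362991) = 165160905 - 725982*I*√32735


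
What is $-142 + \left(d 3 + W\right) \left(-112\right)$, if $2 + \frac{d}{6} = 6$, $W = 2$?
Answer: $-8430$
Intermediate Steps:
$d = 24$ ($d = -12 + 6 \cdot 6 = -12 + 36 = 24$)
$-142 + \left(d 3 + W\right) \left(-112\right) = -142 + \left(24 \cdot 3 + 2\right) \left(-112\right) = -142 + \left(72 + 2\right) \left(-112\right) = -142 + 74 \left(-112\right) = -142 - 8288 = -8430$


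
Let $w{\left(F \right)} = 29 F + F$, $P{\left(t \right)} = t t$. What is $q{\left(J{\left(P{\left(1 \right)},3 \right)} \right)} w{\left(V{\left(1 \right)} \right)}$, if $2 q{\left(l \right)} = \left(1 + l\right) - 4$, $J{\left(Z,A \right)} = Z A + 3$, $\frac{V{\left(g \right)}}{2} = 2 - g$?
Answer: $90$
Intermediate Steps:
$V{\left(g \right)} = 4 - 2 g$ ($V{\left(g \right)} = 2 \left(2 - g\right) = 4 - 2 g$)
$P{\left(t \right)} = t^{2}$
$J{\left(Z,A \right)} = 3 + A Z$ ($J{\left(Z,A \right)} = A Z + 3 = 3 + A Z$)
$w{\left(F \right)} = 30 F$
$q{\left(l \right)} = - \frac{3}{2} + \frac{l}{2}$ ($q{\left(l \right)} = \frac{\left(1 + l\right) - 4}{2} = \frac{-3 + l}{2} = - \frac{3}{2} + \frac{l}{2}$)
$q{\left(J{\left(P{\left(1 \right)},3 \right)} \right)} w{\left(V{\left(1 \right)} \right)} = \left(- \frac{3}{2} + \frac{3 + 3 \cdot 1^{2}}{2}\right) 30 \left(4 - 2\right) = \left(- \frac{3}{2} + \frac{3 + 3 \cdot 1}{2}\right) 30 \left(4 - 2\right) = \left(- \frac{3}{2} + \frac{3 + 3}{2}\right) 30 \cdot 2 = \left(- \frac{3}{2} + \frac{1}{2} \cdot 6\right) 60 = \left(- \frac{3}{2} + 3\right) 60 = \frac{3}{2} \cdot 60 = 90$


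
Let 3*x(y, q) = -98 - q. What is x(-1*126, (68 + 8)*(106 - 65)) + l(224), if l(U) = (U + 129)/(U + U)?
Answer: -1438813/1344 ≈ -1070.5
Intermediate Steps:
l(U) = (129 + U)/(2*U) (l(U) = (129 + U)/((2*U)) = (129 + U)*(1/(2*U)) = (129 + U)/(2*U))
x(y, q) = -98/3 - q/3 (x(y, q) = (-98 - q)/3 = -98/3 - q/3)
x(-1*126, (68 + 8)*(106 - 65)) + l(224) = (-98/3 - (68 + 8)*(106 - 65)/3) + (1/2)*(129 + 224)/224 = (-98/3 - 76*41/3) + (1/2)*(1/224)*353 = (-98/3 - 1/3*3116) + 353/448 = (-98/3 - 3116/3) + 353/448 = -3214/3 + 353/448 = -1438813/1344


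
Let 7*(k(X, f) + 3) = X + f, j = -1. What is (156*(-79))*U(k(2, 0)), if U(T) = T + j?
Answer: 320424/7 ≈ 45775.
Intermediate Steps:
k(X, f) = -3 + X/7 + f/7 (k(X, f) = -3 + (X + f)/7 = -3 + (X/7 + f/7) = -3 + X/7 + f/7)
U(T) = -1 + T (U(T) = T - 1 = -1 + T)
(156*(-79))*U(k(2, 0)) = (156*(-79))*(-1 + (-3 + (⅐)*2 + (⅐)*0)) = -12324*(-1 + (-3 + 2/7 + 0)) = -12324*(-1 - 19/7) = -12324*(-26/7) = 320424/7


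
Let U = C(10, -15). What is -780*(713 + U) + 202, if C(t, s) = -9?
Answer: -548918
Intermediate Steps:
U = -9
-780*(713 + U) + 202 = -780*(713 - 9) + 202 = -780*704 + 202 = -549120 + 202 = -548918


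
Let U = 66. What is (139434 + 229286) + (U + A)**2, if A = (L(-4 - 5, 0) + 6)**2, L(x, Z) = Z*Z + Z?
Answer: 379124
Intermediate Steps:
L(x, Z) = Z + Z**2 (L(x, Z) = Z**2 + Z = Z + Z**2)
A = 36 (A = (0*(1 + 0) + 6)**2 = (0*1 + 6)**2 = (0 + 6)**2 = 6**2 = 36)
(139434 + 229286) + (U + A)**2 = (139434 + 229286) + (66 + 36)**2 = 368720 + 102**2 = 368720 + 10404 = 379124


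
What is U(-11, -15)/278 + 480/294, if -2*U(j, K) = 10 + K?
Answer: 44725/27244 ≈ 1.6416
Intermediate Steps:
U(j, K) = -5 - K/2 (U(j, K) = -(10 + K)/2 = -5 - K/2)
U(-11, -15)/278 + 480/294 = (-5 - ½*(-15))/278 + 480/294 = (-5 + 15/2)*(1/278) + 480*(1/294) = (5/2)*(1/278) + 80/49 = 5/556 + 80/49 = 44725/27244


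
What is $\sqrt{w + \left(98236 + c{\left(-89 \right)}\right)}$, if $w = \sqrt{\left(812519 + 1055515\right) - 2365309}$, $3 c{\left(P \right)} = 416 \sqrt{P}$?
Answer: $\frac{\sqrt{884124 + 45 i \sqrt{19891} + 1248 i \sqrt{89}}}{3} \approx 313.44 + 3.2117 i$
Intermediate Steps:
$c{\left(P \right)} = \frac{416 \sqrt{P}}{3}$
$w = 5 i \sqrt{19891}$ ($w = \sqrt{1868034 - 2365309} = \sqrt{-497275} = 5 i \sqrt{19891} \approx 705.18 i$)
$\sqrt{w + \left(98236 + c{\left(-89 \right)}\right)} = \sqrt{5 i \sqrt{19891} + \left(98236 + \frac{416 \sqrt{-89}}{3}\right)} = \sqrt{5 i \sqrt{19891} + \left(98236 + \frac{416 i \sqrt{89}}{3}\right)} = \sqrt{98236 + 5 i \sqrt{19891} + \frac{416 i \sqrt{89}}{3}}$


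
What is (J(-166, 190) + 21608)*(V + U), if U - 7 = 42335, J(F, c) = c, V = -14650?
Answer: 603630216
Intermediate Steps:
U = 42342 (U = 7 + 42335 = 42342)
(J(-166, 190) + 21608)*(V + U) = (190 + 21608)*(-14650 + 42342) = 21798*27692 = 603630216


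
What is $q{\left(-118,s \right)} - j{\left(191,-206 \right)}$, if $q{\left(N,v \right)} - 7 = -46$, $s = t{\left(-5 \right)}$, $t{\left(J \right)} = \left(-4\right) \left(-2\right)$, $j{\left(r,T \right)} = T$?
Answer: $167$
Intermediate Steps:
$t{\left(J \right)} = 8$
$s = 8$
$q{\left(N,v \right)} = -39$ ($q{\left(N,v \right)} = 7 - 46 = -39$)
$q{\left(-118,s \right)} - j{\left(191,-206 \right)} = -39 - -206 = -39 + 206 = 167$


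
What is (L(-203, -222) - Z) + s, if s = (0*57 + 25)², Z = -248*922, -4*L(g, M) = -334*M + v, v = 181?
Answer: 842795/4 ≈ 2.1070e+5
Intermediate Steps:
L(g, M) = -181/4 + 167*M/2 (L(g, M) = -(-334*M + 181)/4 = -(181 - 334*M)/4 = -181/4 + 167*M/2)
Z = -228656
s = 625 (s = (0 + 25)² = 25² = 625)
(L(-203, -222) - Z) + s = ((-181/4 + (167/2)*(-222)) - 1*(-228656)) + 625 = ((-181/4 - 18537) + 228656) + 625 = (-74329/4 + 228656) + 625 = 840295/4 + 625 = 842795/4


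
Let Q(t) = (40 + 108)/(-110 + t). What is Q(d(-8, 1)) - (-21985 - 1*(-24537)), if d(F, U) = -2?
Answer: -71493/28 ≈ -2553.3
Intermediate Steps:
Q(t) = 148/(-110 + t)
Q(d(-8, 1)) - (-21985 - 1*(-24537)) = 148/(-110 - 2) - (-21985 - 1*(-24537)) = 148/(-112) - (-21985 + 24537) = 148*(-1/112) - 1*2552 = -37/28 - 2552 = -71493/28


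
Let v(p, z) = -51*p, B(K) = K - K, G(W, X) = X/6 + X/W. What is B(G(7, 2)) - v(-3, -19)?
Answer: -153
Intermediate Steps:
G(W, X) = X/6 + X/W (G(W, X) = X*(⅙) + X/W = X/6 + X/W)
B(K) = 0
B(G(7, 2)) - v(-3, -19) = 0 - (-51)*(-3) = 0 - 1*153 = 0 - 153 = -153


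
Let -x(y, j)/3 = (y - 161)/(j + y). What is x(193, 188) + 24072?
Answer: 3057112/127 ≈ 24072.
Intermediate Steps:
x(y, j) = -3*(-161 + y)/(j + y) (x(y, j) = -3*(y - 161)/(j + y) = -3*(-161 + y)/(j + y))
x(193, 188) + 24072 = 3*(161 - 1*193)/(188 + 193) + 24072 = 3*(161 - 193)/381 + 24072 = 3*(1/381)*(-32) + 24072 = -32/127 + 24072 = 3057112/127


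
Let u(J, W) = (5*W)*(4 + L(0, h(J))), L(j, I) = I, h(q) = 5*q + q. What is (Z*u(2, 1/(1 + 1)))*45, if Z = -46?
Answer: -82800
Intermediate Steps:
h(q) = 6*q
u(J, W) = 5*W*(4 + 6*J) (u(J, W) = (5*W)*(4 + 6*J) = 5*W*(4 + 6*J))
(Z*u(2, 1/(1 + 1)))*45 = -460*(2 + 3*2)/(1 + 1)*45 = -460*(2 + 6)/2*45 = -460*8/2*45 = -46*40*45 = -1840*45 = -82800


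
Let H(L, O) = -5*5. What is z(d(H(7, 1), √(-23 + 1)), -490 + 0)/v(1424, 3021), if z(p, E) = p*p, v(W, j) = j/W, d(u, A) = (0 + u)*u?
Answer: 556250000/3021 ≈ 1.8413e+5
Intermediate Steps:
H(L, O) = -25
d(u, A) = u² (d(u, A) = u*u = u²)
z(p, E) = p²
z(d(H(7, 1), √(-23 + 1)), -490 + 0)/v(1424, 3021) = ((-25)²)²/((3021/1424)) = 625²/((3021*(1/1424))) = 390625/(3021/1424) = 390625*(1424/3021) = 556250000/3021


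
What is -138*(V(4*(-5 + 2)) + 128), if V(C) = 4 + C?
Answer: -16560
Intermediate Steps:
-138*(V(4*(-5 + 2)) + 128) = -138*((4 + 4*(-5 + 2)) + 128) = -138*((4 + 4*(-3)) + 128) = -138*((4 - 12) + 128) = -138*(-8 + 128) = -138*120 = -16560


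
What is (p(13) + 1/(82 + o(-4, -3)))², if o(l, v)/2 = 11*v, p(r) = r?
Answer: 43681/256 ≈ 170.63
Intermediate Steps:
o(l, v) = 22*v (o(l, v) = 2*(11*v) = 22*v)
(p(13) + 1/(82 + o(-4, -3)))² = (13 + 1/(82 + 22*(-3)))² = (13 + 1/(82 - 66))² = (13 + 1/16)² = (209/16)² = 43681/256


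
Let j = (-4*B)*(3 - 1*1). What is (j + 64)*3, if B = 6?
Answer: 48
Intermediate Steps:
j = -48 (j = (-4*6)*(3 - 1*1) = -24*(3 - 1) = -24*2 = -48)
(j + 64)*3 = (-48 + 64)*3 = 16*3 = 48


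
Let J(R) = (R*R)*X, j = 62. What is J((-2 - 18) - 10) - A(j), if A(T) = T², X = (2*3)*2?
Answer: 6956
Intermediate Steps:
X = 12 (X = 6*2 = 12)
J(R) = 12*R² (J(R) = (R*R)*12 = R²*12 = 12*R²)
J((-2 - 18) - 10) - A(j) = 12*((-2 - 18) - 10)² - 1*62² = 12*(-20 - 10)² - 1*3844 = 12*(-30)² - 3844 = 12*900 - 3844 = 10800 - 3844 = 6956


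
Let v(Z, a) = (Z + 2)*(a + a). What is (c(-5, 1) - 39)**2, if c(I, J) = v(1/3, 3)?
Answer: 625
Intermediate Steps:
v(Z, a) = 2*a*(2 + Z) (v(Z, a) = (2 + Z)*(2*a) = 2*a*(2 + Z))
c(I, J) = 14 (c(I, J) = 2*3*(2 + 1/3) = 2*3*(7/3) = 14)
(c(-5, 1) - 39)**2 = (14 - 39)**2 = (-25)**2 = 625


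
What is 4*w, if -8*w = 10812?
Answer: -5406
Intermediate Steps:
w = -2703/2 (w = -1/8*10812 = -2703/2 ≈ -1351.5)
4*w = 4*(-2703/2) = -5406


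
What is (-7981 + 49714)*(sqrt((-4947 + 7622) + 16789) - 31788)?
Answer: -1326608604 + 83466*sqrt(4866) ≈ -1.3208e+9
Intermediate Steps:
(-7981 + 49714)*(sqrt((-4947 + 7622) + 16789) - 31788) = 41733*(sqrt(2675 + 16789) - 31788) = 41733*(sqrt(19464) - 31788) = 41733*(2*sqrt(4866) - 31788) = 41733*(-31788 + 2*sqrt(4866)) = -1326608604 + 83466*sqrt(4866)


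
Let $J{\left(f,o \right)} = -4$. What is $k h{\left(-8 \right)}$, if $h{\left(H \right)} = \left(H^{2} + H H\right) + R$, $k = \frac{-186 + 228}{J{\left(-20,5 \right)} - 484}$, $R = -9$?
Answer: $- \frac{2499}{244} \approx -10.242$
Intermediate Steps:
$k = - \frac{21}{244}$ ($k = \frac{-186 + 228}{-4 - 484} = \frac{42}{-488} = 42 \left(- \frac{1}{488}\right) = - \frac{21}{244} \approx -0.086066$)
$h{\left(H \right)} = -9 + 2 H^{2}$ ($h{\left(H \right)} = \left(H^{2} + H H\right) - 9 = \left(H^{2} + H^{2}\right) - 9 = 2 H^{2} - 9 = -9 + 2 H^{2}$)
$k h{\left(-8 \right)} = - \frac{21 \left(-9 + 2 \left(-8\right)^{2}\right)}{244} = - \frac{21 \left(-9 + 2 \cdot 64\right)}{244} = - \frac{21 \left(-9 + 128\right)}{244} = \left(- \frac{21}{244}\right) 119 = - \frac{2499}{244}$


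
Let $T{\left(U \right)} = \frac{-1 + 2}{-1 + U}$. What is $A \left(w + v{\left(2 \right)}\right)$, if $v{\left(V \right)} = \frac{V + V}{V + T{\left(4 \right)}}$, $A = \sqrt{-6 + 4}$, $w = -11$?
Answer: $- \frac{65 i \sqrt{2}}{7} \approx - 13.132 i$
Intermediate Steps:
$A = i \sqrt{2}$ ($A = \sqrt{-2} = i \sqrt{2} \approx 1.4142 i$)
$T{\left(U \right)} = \frac{1}{-1 + U}$ ($T{\left(U \right)} = 1 \frac{1}{-1 + U} = \frac{1}{-1 + U}$)
$v{\left(V \right)} = \frac{2 V}{\frac{1}{3} + V}$ ($v{\left(V \right)} = \frac{V + V}{V + \frac{1}{-1 + 4}} = \frac{2 V}{V + \frac{1}{3}} = \frac{2 V}{\frac{1}{3} + V}$)
$A \left(w + v{\left(2 \right)}\right) = i \sqrt{2} \left(-11 + 6 \cdot 2 \frac{1}{1 + 3 \cdot 2}\right) = i \sqrt{2} \left(-11 + 6 \cdot 2 \frac{1}{1 + 6}\right) = i \sqrt{2} \left(-11 + 6 \cdot 2 \cdot \frac{1}{7}\right) = i \sqrt{2} \left(-11 + \frac{12}{7}\right) = i \sqrt{2} \left(- \frac{65}{7}\right) = - \frac{65 i \sqrt{2}}{7}$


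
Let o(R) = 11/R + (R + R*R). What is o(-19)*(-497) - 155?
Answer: -3226984/19 ≈ -1.6984e+5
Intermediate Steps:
o(R) = R + R² + 11/R (o(R) = 11/R + (R + R²) = R + R² + 11/R)
o(-19)*(-497) - 155 = (-19 + (-19)² + 11/(-19))*(-497) - 155 = (-19 + 361 + 11*(-1/19))*(-497) - 155 = (-19 + 361 - 11/19)*(-497) - 155 = (6487/19)*(-497) - 155 = -3224039/19 - 155 = -3226984/19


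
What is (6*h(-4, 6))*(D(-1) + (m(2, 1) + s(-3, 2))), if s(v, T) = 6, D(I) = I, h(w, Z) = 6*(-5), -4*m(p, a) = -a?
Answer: -945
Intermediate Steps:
m(p, a) = a/4 (m(p, a) = -(-1)*a/4 = a/4)
h(w, Z) = -30
(6*h(-4, 6))*(D(-1) + (m(2, 1) + s(-3, 2))) = (6*(-30))*(-1 + ((¼)*1 + 6)) = -180*(-1 + (¼ + 6)) = -180*(-1 + 25/4) = -180*21/4 = -945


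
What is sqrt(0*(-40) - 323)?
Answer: I*sqrt(323) ≈ 17.972*I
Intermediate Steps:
sqrt(0*(-40) - 323) = sqrt(0 - 323) = sqrt(-323) = I*sqrt(323)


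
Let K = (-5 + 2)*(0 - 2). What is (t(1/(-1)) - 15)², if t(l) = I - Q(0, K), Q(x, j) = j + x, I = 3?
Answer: 324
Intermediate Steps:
K = 6 (K = -3*(-2) = 6)
t(l) = -3 (t(l) = 3 - (6 + 0) = 3 - 1*6 = 3 - 6 = -3)
(t(1/(-1)) - 15)² = (-3 - 15)² = (-18)² = 324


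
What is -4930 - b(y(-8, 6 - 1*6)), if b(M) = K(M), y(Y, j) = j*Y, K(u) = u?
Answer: -4930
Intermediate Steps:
y(Y, j) = Y*j
b(M) = M
-4930 - b(y(-8, 6 - 1*6)) = -4930 - (-8)*(6 - 1*6) = -4930 - (-8)*(6 - 6) = -4930 - (-8)*0 = -4930 - 1*0 = -4930 + 0 = -4930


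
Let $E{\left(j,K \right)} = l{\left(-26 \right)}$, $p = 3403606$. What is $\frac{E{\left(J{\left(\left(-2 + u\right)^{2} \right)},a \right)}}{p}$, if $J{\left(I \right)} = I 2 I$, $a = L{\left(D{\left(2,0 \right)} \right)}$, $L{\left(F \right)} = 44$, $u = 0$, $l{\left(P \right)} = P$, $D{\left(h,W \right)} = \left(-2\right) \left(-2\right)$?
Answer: $- \frac{13}{1701803} \approx -7.639 \cdot 10^{-6}$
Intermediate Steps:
$D{\left(h,W \right)} = 4$
$a = 44$
$J{\left(I \right)} = 2 I^{2}$ ($J{\left(I \right)} = 2 I I = 2 I^{2}$)
$E{\left(j,K \right)} = -26$
$\frac{E{\left(J{\left(\left(-2 + u\right)^{2} \right)},a \right)}}{p} = - \frac{26}{3403606} = \left(-26\right) \frac{1}{3403606} = - \frac{13}{1701803}$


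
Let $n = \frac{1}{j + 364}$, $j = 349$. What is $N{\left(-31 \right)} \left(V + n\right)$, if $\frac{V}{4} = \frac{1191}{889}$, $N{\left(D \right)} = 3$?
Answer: $\frac{10192863}{633857} \approx 16.081$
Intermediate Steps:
$V = \frac{4764}{889}$ ($V = 4 \cdot \frac{1191}{889} = \frac{4764}{889} \approx 5.3588$)
$n = \frac{1}{713}$ ($n = \frac{1}{349 + 364} = \frac{1}{713} \approx 0.0014025$)
$N{\left(-31 \right)} \left(V + n\right) = 3 \left(\frac{4764}{889} + \frac{1}{713}\right) = 3 \cdot \frac{3397621}{633857} = \frac{10192863}{633857}$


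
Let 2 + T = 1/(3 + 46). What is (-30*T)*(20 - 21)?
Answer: -2910/49 ≈ -59.388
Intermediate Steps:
T = -97/49 (T = -2 + 1/(3 + 46) = -2 + 1/49 = -97/49 ≈ -1.9796)
(-30*T)*(20 - 21) = (-30*(-97/49))*(20 - 21) = (2910/49)*(-1) = -2910/49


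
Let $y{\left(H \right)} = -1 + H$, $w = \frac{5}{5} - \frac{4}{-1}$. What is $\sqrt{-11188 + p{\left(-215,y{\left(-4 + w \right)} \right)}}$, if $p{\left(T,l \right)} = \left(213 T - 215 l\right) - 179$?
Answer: $i \sqrt{57162} \approx 239.09 i$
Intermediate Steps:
$w = 5$ ($w = 5 \cdot \frac{1}{5} - -4 = 1 + 4 = 5$)
$p{\left(T,l \right)} = -179 - 215 l + 213 T$ ($p{\left(T,l \right)} = \left(- 215 l + 213 T\right) - 179 = -179 - 215 l + 213 T$)
$\sqrt{-11188 + p{\left(-215,y{\left(-4 + w \right)} \right)}} = \sqrt{-11188 - \left(45974 + 215 \left(-1 + \left(-4 + 5\right)\right)\right)} = \sqrt{-11188 - \left(45974 + 215 \left(-1 + 1\right)\right)} = \sqrt{-11188 - 45974} = \sqrt{-57162} = i \sqrt{57162}$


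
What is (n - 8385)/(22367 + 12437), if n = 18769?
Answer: 236/791 ≈ 0.29836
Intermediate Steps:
(n - 8385)/(22367 + 12437) = (18769 - 8385)/(22367 + 12437) = 10384/34804 = 10384*(1/34804) = 236/791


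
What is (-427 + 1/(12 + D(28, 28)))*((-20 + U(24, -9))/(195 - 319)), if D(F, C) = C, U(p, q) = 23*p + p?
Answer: 2373981/1240 ≈ 1914.5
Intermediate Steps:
U(p, q) = 24*p
(-427 + 1/(12 + D(28, 28)))*((-20 + U(24, -9))/(195 - 319)) = (-427 + 1/(12 + 28))*((-20 + 24*24)/(195 - 319)) = (-427 + 1/40)*((-20 + 576)/(-124)) = (-427 + 1/40)*(556*(-1/124)) = -17079/40*(-139/31) = 2373981/1240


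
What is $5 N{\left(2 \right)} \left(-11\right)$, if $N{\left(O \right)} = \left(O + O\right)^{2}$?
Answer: $-880$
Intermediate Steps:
$N{\left(O \right)} = 4 O^{2}$ ($N{\left(O \right)} = \left(2 O\right)^{2} = 4 O^{2}$)
$5 N{\left(2 \right)} \left(-11\right) = 5 \cdot 4 \cdot 2^{2} \left(-11\right) = 5 \cdot 4 \cdot 4 \left(-11\right) = 5 \cdot 16 \left(-11\right) = 80 \left(-11\right) = -880$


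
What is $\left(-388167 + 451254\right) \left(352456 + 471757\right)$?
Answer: $51997125531$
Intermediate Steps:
$\left(-388167 + 451254\right) \left(352456 + 471757\right) = 63087 \cdot 824213 = 51997125531$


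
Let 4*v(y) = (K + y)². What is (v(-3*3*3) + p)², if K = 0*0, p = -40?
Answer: 323761/16 ≈ 20235.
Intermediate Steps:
K = 0
v(y) = y²/4 (v(y) = (0 + y)²/4 = y²/4)
(v(-3*3*3) + p)² = ((-3*3*3)²/4 - 40)² = ((-9*3)²/4 - 40)² = ((¼)*(-27)² - 40)² = ((¼)*729 - 40)² = (729/4 - 40)² = (569/4)² = 323761/16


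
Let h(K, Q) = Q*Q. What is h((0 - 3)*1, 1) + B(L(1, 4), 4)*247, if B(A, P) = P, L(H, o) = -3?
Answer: 989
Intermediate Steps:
h(K, Q) = Q²
h((0 - 3)*1, 1) + B(L(1, 4), 4)*247 = 1² + 4*247 = 1 + 988 = 989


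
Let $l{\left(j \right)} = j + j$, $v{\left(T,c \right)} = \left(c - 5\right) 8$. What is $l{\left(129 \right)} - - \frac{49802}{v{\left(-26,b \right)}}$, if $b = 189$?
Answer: $\frac{214789}{736} \approx 291.83$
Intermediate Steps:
$v{\left(T,c \right)} = -40 + 8 c$ ($v{\left(T,c \right)} = \left(-5 + c\right) 8 = -40 + 8 c$)
$l{\left(j \right)} = 2 j$
$l{\left(129 \right)} - - \frac{49802}{v{\left(-26,b \right)}} = 2 \cdot 129 - - \frac{49802}{-40 + 8 \cdot 189} = 258 - - \frac{49802}{-40 + 1512} = 258 - - \frac{49802}{1472} = 258 - \left(-49802\right) \frac{1}{1472} = 258 - - \frac{24901}{736} = 258 + \frac{24901}{736} = \frac{214789}{736}$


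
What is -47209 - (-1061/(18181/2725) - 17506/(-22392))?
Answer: -9577392240677/203554476 ≈ -47051.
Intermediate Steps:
-47209 - (-1061/(18181/2725) - 17506/(-22392)) = -47209 - (-1061/(18181*(1/2725)) - 17506*(-1/22392)) = -47209 - (-1061/18181/2725 + 8753/11196) = -47209 - (-1061*2725/18181 + 8753/11196) = -47209 - (-2891225/18181 + 8753/11196) = -47209 - 1*(-32211016807/203554476) = -47209 + 32211016807/203554476 = -9577392240677/203554476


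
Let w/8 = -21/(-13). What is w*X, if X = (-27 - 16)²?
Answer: 310632/13 ≈ 23895.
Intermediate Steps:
w = 168/13 (w = 8*(-21/(-13)) = 8*(-21*(-1/13)) = 8*(21/13) = 168/13 ≈ 12.923)
X = 1849 (X = (-43)² = 1849)
w*X = (168/13)*1849 = 310632/13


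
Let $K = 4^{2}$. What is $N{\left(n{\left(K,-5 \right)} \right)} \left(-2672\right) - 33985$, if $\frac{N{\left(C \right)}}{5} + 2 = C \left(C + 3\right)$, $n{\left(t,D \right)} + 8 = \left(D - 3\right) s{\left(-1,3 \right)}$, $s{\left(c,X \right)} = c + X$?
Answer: $-6740705$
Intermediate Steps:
$s{\left(c,X \right)} = X + c$
$K = 16$
$n{\left(t,D \right)} = -14 + 2 D$ ($n{\left(t,D \right)} = -8 + \left(D - 3\right) \left(3 - 1\right) = -8 + \left(-3 + D\right) 2 = -8 + \left(-6 + 2 D\right) = -14 + 2 D$)
$N{\left(C \right)} = -10 + 5 C \left(3 + C\right)$ ($N{\left(C \right)} = -10 + 5 C \left(C + 3\right) = -10 + 5 C \left(3 + C\right)$)
$N{\left(n{\left(K,-5 \right)} \right)} \left(-2672\right) - 33985 = \left(-10 + 5 \left(-14 + 2 \left(-5\right)\right)^{2} + 15 \left(-14 + 2 \left(-5\right)\right)\right) \left(-2672\right) - 33985 = \left(-10 + 5 \left(-14 - 10\right)^{2} + 15 \left(-14 - 10\right)\right) \left(-2672\right) - 33985 = \left(-10 + 5 \left(-24\right)^{2} + 15 \left(-24\right)\right) \left(-2672\right) - 33985 = \left(-10 + 5 \cdot 576 - 360\right) \left(-2672\right) - 33985 = \left(-10 + 2880 - 360\right) \left(-2672\right) - 33985 = 2510 \left(-2672\right) - 33985 = -6706720 - 33985 = -6740705$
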